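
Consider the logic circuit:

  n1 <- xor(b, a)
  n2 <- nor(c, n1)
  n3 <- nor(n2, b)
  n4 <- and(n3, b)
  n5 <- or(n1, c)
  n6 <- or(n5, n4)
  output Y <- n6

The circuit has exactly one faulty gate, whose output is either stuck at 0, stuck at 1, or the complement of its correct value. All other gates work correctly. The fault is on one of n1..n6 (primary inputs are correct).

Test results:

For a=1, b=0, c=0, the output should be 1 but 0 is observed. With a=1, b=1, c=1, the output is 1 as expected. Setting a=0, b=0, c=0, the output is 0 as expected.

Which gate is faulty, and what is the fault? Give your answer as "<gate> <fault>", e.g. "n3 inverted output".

n1 stuck-at-0

Fault-free values for test 1 (a=1, b=0, c=0): n1=1, n2=0, n3=1, n4=0, n5=1, n6=1, giving Y=1. Observed 0.
Test 1: faults giving observed 0 are {n1 stuck-at-0, n1 inverted output, n5 stuck-at-0, n5 inverted output, n6 stuck-at-0, n6 inverted output}.
Test 2 (a=1, b=1, c=1): fault-free n1=0, n2=0, n3=0, n4=0, n5=1, n6=1 → 1; observed 1. Eliminates n5 stuck-at-0, n5 inverted output, n6 stuck-at-0, n6 inverted output.
Test 3 (a=0, b=0, c=0): fault-free n1=0, n2=1, n3=0, n4=0, n5=0, n6=0 → 0; observed 0. Eliminates n1 inverted output.
Only n1 stuck-at-0 is consistent with every test.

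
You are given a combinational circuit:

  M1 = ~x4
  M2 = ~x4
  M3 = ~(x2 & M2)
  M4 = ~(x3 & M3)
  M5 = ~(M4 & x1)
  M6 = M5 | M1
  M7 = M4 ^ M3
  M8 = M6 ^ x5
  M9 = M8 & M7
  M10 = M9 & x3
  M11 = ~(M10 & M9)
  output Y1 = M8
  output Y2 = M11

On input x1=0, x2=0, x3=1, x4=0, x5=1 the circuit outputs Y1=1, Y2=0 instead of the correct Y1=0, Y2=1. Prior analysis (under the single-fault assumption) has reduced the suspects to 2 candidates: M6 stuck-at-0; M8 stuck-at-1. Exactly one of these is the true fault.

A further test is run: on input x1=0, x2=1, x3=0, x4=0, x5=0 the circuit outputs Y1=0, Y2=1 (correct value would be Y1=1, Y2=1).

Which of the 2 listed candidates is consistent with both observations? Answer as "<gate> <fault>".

M6 stuck-at-0

Evaluate each candidate on input x1=0, x2=1, x3=0, x4=0, x5=0:
  M6 stuck-at-0: M1=1, M2=1, M3=0, M4=1, M5=1, M6=0 [stuck-at-0], M7=1, M8=0, M9=0, M10=0, M11=1 → Y1=0, Y2=1 — matches
  M8 stuck-at-1: M1=1, M2=1, M3=0, M4=1, M5=1, M6=1, M7=1, M8=1 [stuck-at-1], M9=1, M10=0, M11=1 → Y1=1, Y2=1 — eliminated
Only M6 stuck-at-0 reproduces the observed Y1=0, Y2=1.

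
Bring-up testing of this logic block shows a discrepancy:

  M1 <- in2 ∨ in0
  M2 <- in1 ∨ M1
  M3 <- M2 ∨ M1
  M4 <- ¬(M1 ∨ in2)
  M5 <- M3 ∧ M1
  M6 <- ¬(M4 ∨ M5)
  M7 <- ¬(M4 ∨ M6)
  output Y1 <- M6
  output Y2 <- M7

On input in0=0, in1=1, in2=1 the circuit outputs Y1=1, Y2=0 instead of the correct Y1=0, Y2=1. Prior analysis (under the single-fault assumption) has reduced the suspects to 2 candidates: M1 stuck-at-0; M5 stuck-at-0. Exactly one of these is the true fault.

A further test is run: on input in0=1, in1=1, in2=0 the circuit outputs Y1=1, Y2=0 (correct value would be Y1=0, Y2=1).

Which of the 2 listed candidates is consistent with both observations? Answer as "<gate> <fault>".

Evaluate each candidate on input in0=1, in1=1, in2=0:
  M1 stuck-at-0: M1=0 [stuck-at-0], M2=1, M3=1, M4=1, M5=0, M6=0, M7=0 → Y1=0, Y2=0 — eliminated
  M5 stuck-at-0: M1=1, M2=1, M3=1, M4=0, M5=0 [stuck-at-0], M6=1, M7=0 → Y1=1, Y2=0 — matches
Only M5 stuck-at-0 reproduces the observed Y1=1, Y2=0.

M5 stuck-at-0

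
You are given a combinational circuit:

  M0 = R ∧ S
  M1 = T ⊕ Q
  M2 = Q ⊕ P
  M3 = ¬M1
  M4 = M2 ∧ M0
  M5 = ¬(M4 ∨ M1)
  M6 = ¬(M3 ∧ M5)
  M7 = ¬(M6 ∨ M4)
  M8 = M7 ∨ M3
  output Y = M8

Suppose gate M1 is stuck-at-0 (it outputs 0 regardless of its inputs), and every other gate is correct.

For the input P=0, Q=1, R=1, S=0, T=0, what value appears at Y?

1

Propagate with M1 forced: M0=0, M1=0 [stuck-at-0], M2=1, M3=1, M4=0, M5=1, M6=0, M7=1, M8=1.
So Y = 1. (Without the fault it would be 0.)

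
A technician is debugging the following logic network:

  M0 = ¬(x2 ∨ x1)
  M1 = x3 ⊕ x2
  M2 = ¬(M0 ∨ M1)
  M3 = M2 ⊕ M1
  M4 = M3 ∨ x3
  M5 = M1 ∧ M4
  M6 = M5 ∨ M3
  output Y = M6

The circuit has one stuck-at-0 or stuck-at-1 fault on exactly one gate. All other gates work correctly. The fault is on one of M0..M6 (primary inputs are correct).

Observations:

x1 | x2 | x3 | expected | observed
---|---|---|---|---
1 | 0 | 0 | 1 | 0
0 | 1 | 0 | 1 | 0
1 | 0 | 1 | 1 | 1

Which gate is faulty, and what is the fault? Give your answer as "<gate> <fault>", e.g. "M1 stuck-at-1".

M3 stuck-at-0

Fault-free values for test 1 (x1=1, x2=0, x3=0): M0=0, M1=0, M2=1, M3=1, M4=1, M5=0, M6=1, giving Y=1. Observed 0.
Test 1: faults giving observed 0 are {M0 stuck-at-1, M2 stuck-at-0, M3 stuck-at-0, M6 stuck-at-0}.
Test 2 (x1=0, x2=1, x3=0): fault-free M0=0, M1=1, M2=0, M3=1, M4=1, M5=1, M6=1 → 1; observed 0. Eliminates M0 stuck-at-1, M2 stuck-at-0.
Test 3 (x1=1, x2=0, x3=1): fault-free M0=0, M1=1, M2=0, M3=1, M4=1, M5=1, M6=1 → 1; observed 1. Eliminates M6 stuck-at-0.
Only M3 stuck-at-0 is consistent with every test.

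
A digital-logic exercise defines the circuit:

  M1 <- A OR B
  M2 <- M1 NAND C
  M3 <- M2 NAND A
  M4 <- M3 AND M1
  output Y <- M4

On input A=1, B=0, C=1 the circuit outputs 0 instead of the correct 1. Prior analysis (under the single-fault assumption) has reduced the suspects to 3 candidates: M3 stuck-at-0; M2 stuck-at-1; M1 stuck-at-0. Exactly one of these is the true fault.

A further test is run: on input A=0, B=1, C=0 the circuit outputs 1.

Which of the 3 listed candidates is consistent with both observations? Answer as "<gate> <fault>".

M2 stuck-at-1

Evaluate each candidate on input A=0, B=1, C=0:
  M3 stuck-at-0: M1=1, M2=1, M3=0 [stuck-at-0], M4=0 → 0 — eliminated
  M2 stuck-at-1: M1=1, M2=1 [stuck-at-1], M3=1, M4=1 → 1 — matches
  M1 stuck-at-0: M1=0 [stuck-at-0], M2=1, M3=1, M4=0 → 0 — eliminated
Only M2 stuck-at-1 reproduces the observed 1.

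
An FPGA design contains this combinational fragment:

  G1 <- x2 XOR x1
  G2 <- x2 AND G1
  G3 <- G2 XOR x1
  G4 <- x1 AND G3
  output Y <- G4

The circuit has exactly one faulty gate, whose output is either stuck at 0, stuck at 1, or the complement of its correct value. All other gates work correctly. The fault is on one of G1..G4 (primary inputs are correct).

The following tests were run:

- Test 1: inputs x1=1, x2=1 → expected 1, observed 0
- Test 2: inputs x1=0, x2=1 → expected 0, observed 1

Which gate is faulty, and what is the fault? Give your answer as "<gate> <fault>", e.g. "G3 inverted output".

Fault-free values for test 1 (x1=1, x2=1): G1=0, G2=0, G3=1, G4=1, giving Y=1. Observed 0.
Test 1: faults giving observed 0 are {G1 stuck-at-1, G1 inverted output, G2 stuck-at-1, G2 inverted output, G3 stuck-at-0, G3 inverted output, G4 stuck-at-0, G4 inverted output}.
Test 2 (x1=0, x2=1): fault-free G1=1, G2=1, G3=1, G4=0 → 0; observed 1. Eliminates G1 stuck-at-1, G1 inverted output, G2 stuck-at-1, G2 inverted output, G3 stuck-at-0, G3 inverted output, G4 stuck-at-0.
Only G4 inverted output is consistent with every test.

G4 inverted output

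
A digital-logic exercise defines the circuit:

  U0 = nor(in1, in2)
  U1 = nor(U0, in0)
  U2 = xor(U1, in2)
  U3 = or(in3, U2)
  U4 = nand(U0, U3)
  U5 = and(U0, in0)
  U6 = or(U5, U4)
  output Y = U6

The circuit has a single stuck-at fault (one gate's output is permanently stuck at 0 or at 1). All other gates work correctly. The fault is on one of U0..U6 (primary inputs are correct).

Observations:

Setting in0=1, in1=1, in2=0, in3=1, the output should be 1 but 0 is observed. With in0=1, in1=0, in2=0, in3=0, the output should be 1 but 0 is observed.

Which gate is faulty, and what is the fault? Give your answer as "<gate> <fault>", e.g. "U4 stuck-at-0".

Fault-free values for test 1 (in0=1, in1=1, in2=0, in3=1): U0=0, U1=0, U2=0, U3=1, U4=1, U5=0, U6=1, giving Y=1. Observed 0.
Test 1: faults giving observed 0 are {U4 stuck-at-0, U6 stuck-at-0}.
Test 2 (in0=1, in1=0, in2=0, in3=0): fault-free U0=1, U1=0, U2=0, U3=0, U4=1, U5=1, U6=1 → 1; observed 0. Eliminates U4 stuck-at-0.
Only U6 stuck-at-0 is consistent with every test.

U6 stuck-at-0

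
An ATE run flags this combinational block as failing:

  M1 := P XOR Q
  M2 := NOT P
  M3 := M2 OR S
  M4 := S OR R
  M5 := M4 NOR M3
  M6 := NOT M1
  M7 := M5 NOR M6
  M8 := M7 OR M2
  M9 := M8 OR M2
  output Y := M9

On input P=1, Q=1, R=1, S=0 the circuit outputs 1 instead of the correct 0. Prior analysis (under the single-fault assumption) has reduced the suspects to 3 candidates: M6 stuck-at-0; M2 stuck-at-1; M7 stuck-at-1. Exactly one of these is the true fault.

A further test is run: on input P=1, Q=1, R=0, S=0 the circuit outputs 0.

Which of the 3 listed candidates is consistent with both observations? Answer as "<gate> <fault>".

M6 stuck-at-0

Evaluate each candidate on input P=1, Q=1, R=0, S=0:
  M6 stuck-at-0: M1=0, M2=0, M3=0, M4=0, M5=1, M6=0 [stuck-at-0], M7=0, M8=0, M9=0 → 0 — matches
  M2 stuck-at-1: M1=0, M2=1 [stuck-at-1], M3=1, M4=0, M5=0, M6=1, M7=0, M8=1, M9=1 → 1 — eliminated
  M7 stuck-at-1: M1=0, M2=0, M3=0, M4=0, M5=1, M6=1, M7=1 [stuck-at-1], M8=1, M9=1 → 1 — eliminated
Only M6 stuck-at-0 reproduces the observed 0.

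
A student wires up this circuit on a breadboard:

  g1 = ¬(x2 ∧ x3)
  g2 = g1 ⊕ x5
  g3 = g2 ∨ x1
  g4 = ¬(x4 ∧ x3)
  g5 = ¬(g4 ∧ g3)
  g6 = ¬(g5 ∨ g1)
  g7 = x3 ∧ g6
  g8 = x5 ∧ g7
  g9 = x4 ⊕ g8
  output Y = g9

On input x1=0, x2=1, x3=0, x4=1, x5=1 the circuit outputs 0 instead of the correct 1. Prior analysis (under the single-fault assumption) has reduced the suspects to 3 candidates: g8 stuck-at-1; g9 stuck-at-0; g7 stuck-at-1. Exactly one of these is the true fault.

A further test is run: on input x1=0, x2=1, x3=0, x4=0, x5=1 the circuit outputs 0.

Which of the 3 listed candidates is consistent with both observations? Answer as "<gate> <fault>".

Evaluate each candidate on input x1=0, x2=1, x3=0, x4=0, x5=1:
  g8 stuck-at-1: g1=1, g2=0, g3=0, g4=1, g5=1, g6=0, g7=0, g8=1 [stuck-at-1], g9=1 → 1 — eliminated
  g9 stuck-at-0: g1=1, g2=0, g3=0, g4=1, g5=1, g6=0, g7=0, g8=0, g9=0 [stuck-at-0] → 0 — matches
  g7 stuck-at-1: g1=1, g2=0, g3=0, g4=1, g5=1, g6=0, g7=1 [stuck-at-1], g8=1, g9=1 → 1 — eliminated
Only g9 stuck-at-0 reproduces the observed 0.

g9 stuck-at-0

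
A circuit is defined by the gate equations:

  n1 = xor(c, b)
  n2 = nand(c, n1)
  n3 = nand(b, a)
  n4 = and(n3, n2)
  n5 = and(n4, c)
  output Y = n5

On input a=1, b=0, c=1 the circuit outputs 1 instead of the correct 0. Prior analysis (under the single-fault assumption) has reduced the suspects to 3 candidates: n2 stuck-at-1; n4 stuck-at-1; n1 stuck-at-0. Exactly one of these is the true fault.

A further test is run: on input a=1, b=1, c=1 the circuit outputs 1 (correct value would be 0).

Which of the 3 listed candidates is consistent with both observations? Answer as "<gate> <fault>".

n4 stuck-at-1

Evaluate each candidate on input a=1, b=1, c=1:
  n2 stuck-at-1: n1=0, n2=1 [stuck-at-1], n3=0, n4=0, n5=0 → 0 — eliminated
  n4 stuck-at-1: n1=0, n2=1, n3=0, n4=1 [stuck-at-1], n5=1 → 1 — matches
  n1 stuck-at-0: n1=0 [stuck-at-0], n2=1, n3=0, n4=0, n5=0 → 0 — eliminated
Only n4 stuck-at-1 reproduces the observed 1.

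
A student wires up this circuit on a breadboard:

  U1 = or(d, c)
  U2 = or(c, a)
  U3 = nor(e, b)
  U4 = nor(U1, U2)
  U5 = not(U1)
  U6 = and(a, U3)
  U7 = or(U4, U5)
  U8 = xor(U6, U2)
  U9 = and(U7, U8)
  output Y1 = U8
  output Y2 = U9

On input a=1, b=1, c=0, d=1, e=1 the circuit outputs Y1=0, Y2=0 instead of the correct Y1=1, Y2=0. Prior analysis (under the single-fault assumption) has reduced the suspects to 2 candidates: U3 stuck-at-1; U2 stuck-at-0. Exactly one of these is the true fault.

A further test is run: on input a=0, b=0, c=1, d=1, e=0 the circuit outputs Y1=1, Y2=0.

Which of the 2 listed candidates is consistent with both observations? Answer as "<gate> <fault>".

Evaluate each candidate on input a=0, b=0, c=1, d=1, e=0:
  U3 stuck-at-1: U1=1, U2=1, U3=1 [stuck-at-1], U4=0, U5=0, U6=0, U7=0, U8=1, U9=0 → Y1=1, Y2=0 — matches
  U2 stuck-at-0: U1=1, U2=0 [stuck-at-0], U3=1, U4=0, U5=0, U6=0, U7=0, U8=0, U9=0 → Y1=0, Y2=0 — eliminated
Only U3 stuck-at-1 reproduces the observed Y1=1, Y2=0.

U3 stuck-at-1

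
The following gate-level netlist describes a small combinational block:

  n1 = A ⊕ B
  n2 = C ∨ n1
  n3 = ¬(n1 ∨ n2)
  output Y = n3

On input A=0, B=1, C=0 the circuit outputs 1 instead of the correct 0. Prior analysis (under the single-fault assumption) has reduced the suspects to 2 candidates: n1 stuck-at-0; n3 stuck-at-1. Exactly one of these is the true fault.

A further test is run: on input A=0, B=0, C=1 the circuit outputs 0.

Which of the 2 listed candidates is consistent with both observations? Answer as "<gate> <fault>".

Evaluate each candidate on input A=0, B=0, C=1:
  n1 stuck-at-0: n1=0 [stuck-at-0], n2=1, n3=0 → 0 — matches
  n3 stuck-at-1: n1=0, n2=1, n3=1 [stuck-at-1] → 1 — eliminated
Only n1 stuck-at-0 reproduces the observed 0.

n1 stuck-at-0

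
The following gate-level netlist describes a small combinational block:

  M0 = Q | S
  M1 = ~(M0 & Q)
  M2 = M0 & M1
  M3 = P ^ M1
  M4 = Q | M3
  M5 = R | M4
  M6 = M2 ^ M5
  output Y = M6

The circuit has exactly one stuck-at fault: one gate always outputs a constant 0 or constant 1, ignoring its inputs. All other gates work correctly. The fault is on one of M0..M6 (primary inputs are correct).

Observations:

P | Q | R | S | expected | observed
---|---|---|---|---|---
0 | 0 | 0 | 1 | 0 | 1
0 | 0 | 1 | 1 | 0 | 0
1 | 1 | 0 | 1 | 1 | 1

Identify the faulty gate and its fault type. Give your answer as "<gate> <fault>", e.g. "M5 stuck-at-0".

M3 stuck-at-0

Fault-free values for test 1 (P=0, Q=0, R=0, S=1): M0=1, M1=1, M2=1, M3=1, M4=1, M5=1, M6=0, giving Y=0. Observed 1.
Test 1: faults giving observed 1 are {M0 stuck-at-0, M2 stuck-at-0, M3 stuck-at-0, M4 stuck-at-0, M5 stuck-at-0, M6 stuck-at-1}.
Test 2 (P=0, Q=0, R=1, S=1): fault-free M0=1, M1=1, M2=1, M3=1, M4=1, M5=1, M6=0 → 0; observed 0. Eliminates M0 stuck-at-0, M2 stuck-at-0, M5 stuck-at-0, M6 stuck-at-1.
Test 3 (P=1, Q=1, R=0, S=1): fault-free M0=1, M1=0, M2=0, M3=1, M4=1, M5=1, M6=1 → 1; observed 1. Eliminates M4 stuck-at-0.
Only M3 stuck-at-0 is consistent with every test.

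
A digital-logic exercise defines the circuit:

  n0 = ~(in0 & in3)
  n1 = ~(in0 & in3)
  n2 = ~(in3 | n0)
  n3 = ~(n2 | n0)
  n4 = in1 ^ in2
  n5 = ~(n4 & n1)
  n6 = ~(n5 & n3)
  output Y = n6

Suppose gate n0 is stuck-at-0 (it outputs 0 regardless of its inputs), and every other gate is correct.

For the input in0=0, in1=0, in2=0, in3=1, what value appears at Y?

0

Propagate with n0 forced: n0=0 [stuck-at-0], n1=1, n2=0, n3=1, n4=0, n5=1, n6=0.
So Y = 0. (Without the fault it would be 1.)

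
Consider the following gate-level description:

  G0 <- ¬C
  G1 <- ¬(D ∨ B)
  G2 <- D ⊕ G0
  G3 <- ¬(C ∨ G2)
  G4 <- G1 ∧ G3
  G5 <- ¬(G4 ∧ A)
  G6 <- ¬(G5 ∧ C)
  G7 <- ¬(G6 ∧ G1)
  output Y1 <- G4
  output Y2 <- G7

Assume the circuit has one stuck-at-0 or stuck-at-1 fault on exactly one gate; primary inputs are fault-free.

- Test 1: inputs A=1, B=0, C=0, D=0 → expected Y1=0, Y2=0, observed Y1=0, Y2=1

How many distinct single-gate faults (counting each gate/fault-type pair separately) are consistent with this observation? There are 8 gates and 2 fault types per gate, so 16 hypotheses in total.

Fault-free: G0=1, G1=1, G2=1, G3=0, G4=0, G5=1, G6=1, G7=0 → Y1=0, Y2=0. Observed Y1=0, Y2=1.
  G0: none of the 2 fault types match ✗
  G1: stuck-at-0 ✓; others ✗
  G2: none of the 2 fault types match ✗
  G3: none of the 2 fault types match ✗
  G4: none of the 2 fault types match ✗
  G5: none of the 2 fault types match ✗
  G6: stuck-at-0 ✓; others ✗
  G7: stuck-at-1 ✓; others ✗
Consistent faults: {G1 stuck-at-0, G6 stuck-at-0, G7 stuck-at-1} — 3 in all.

3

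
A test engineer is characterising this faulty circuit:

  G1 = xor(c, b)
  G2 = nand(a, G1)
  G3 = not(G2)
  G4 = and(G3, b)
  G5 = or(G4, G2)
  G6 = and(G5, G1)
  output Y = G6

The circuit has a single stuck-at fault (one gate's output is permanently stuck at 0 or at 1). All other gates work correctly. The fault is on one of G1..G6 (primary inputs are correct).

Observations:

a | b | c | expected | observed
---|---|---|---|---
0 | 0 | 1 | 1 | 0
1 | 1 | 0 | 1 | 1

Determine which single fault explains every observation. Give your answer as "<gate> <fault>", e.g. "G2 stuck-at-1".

Fault-free values for test 1 (a=0, b=0, c=1): G1=1, G2=1, G3=0, G4=0, G5=1, G6=1, giving Y=1. Observed 0.
Test 1: faults giving observed 0 are {G1 stuck-at-0, G2 stuck-at-0, G5 stuck-at-0, G6 stuck-at-0}.
Test 2 (a=1, b=1, c=0): fault-free G1=1, G2=0, G3=1, G4=1, G5=1, G6=1 → 1; observed 1. Eliminates G1 stuck-at-0, G5 stuck-at-0, G6 stuck-at-0.
Only G2 stuck-at-0 is consistent with every test.

G2 stuck-at-0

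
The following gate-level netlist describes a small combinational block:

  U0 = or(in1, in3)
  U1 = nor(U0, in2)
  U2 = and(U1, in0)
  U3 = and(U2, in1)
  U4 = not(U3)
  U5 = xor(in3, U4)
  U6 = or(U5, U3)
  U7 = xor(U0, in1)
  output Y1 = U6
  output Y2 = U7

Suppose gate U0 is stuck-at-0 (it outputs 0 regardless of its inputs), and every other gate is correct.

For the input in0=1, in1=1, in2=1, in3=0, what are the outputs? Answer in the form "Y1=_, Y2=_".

Y1=1, Y2=1

Propagate with U0 forced: U0=0 [stuck-at-0], U1=0, U2=0, U3=0, U4=1, U5=1, U6=1, U7=1.
So the outputs are Y1=1, Y2=1. (Without the fault they would be Y1=1, Y2=0.)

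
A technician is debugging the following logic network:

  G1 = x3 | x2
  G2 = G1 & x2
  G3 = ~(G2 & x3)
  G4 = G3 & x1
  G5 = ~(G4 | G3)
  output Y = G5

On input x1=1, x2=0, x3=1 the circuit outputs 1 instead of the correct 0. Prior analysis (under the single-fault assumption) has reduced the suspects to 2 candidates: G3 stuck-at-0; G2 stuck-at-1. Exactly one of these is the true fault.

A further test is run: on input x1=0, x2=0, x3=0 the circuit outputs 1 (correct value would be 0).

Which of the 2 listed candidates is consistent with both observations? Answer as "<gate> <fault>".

G3 stuck-at-0

Evaluate each candidate on input x1=0, x2=0, x3=0:
  G3 stuck-at-0: G1=0, G2=0, G3=0 [stuck-at-0], G4=0, G5=1 → 1 — matches
  G2 stuck-at-1: G1=0, G2=1 [stuck-at-1], G3=1, G4=0, G5=0 → 0 — eliminated
Only G3 stuck-at-0 reproduces the observed 1.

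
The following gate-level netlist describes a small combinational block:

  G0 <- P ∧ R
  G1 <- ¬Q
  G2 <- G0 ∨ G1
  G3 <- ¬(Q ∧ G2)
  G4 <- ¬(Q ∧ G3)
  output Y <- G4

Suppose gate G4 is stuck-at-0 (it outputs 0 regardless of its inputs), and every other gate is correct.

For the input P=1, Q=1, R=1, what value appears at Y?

Propagate with G4 forced: G0=1, G1=0, G2=1, G3=0, G4=0 [stuck-at-0].
So Y = 0. (Without the fault it would be 1.)

0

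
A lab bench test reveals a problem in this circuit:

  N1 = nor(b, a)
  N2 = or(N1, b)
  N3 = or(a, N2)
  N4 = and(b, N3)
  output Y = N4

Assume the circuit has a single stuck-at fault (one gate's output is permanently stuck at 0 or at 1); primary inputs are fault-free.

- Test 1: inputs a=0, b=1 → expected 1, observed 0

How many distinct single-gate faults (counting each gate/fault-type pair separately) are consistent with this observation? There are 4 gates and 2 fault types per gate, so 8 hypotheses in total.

3

Fault-free: N1=0, N2=1, N3=1, N4=1 → 1. Observed 0.
  N1 stuck-at-0: output 1 ✗
  N1 stuck-at-1: output 1 ✗
  N2 stuck-at-0: output 0 ✓
  N2 stuck-at-1: output 1 ✗
  N3 stuck-at-0: output 0 ✓
  N3 stuck-at-1: output 1 ✗
  N4 stuck-at-0: output 0 ✓
  N4 stuck-at-1: output 1 ✗
Consistent faults: {N2 stuck-at-0, N3 stuck-at-0, N4 stuck-at-0} — 3 in all.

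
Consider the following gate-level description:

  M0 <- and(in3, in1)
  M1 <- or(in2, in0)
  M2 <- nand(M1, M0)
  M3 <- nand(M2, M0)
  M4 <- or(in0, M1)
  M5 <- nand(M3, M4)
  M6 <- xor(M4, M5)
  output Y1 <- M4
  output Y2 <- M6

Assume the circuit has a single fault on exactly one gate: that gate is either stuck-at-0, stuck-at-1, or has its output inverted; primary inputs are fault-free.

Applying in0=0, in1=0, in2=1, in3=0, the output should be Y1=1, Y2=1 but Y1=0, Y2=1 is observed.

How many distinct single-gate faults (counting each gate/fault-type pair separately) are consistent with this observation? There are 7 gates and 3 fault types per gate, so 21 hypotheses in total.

4

Fault-free: M0=0, M1=1, M2=1, M3=1, M4=1, M5=0, M6=1 → Y1=1, Y2=1. Observed Y1=0, Y2=1.
  M0: none of the 3 fault types match ✗
  M1: stuck-at-0, inverted output ✓; others ✗
  M2: none of the 3 fault types match ✗
  M3: none of the 3 fault types match ✗
  M4: stuck-at-0, inverted output ✓; others ✗
  M5: none of the 3 fault types match ✗
  M6: none of the 3 fault types match ✗
Consistent faults: {M1 stuck-at-0, M1 inverted output, M4 stuck-at-0, M4 inverted output} — 4 in all.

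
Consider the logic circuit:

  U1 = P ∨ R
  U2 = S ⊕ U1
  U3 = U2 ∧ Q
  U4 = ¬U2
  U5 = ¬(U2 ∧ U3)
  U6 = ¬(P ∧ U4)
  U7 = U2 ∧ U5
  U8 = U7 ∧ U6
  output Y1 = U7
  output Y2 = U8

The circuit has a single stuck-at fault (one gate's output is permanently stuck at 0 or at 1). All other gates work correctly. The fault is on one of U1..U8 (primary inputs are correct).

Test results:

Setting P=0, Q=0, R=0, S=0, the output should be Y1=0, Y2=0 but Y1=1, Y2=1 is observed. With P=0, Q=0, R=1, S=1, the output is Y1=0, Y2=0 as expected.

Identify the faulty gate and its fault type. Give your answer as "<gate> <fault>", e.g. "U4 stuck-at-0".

Fault-free values for test 1 (P=0, Q=0, R=0, S=0): U1=0, U2=0, U3=0, U4=1, U5=1, U6=1, U7=0, U8=0, giving Y1=0, Y2=0. Observed Y1=1, Y2=1.
Test 1: faults giving observed Y1=1, Y2=1 are {U1 stuck-at-1, U2 stuck-at-1, U7 stuck-at-1}.
Test 2 (P=0, Q=0, R=1, S=1): fault-free U1=1, U2=0, U3=0, U4=1, U5=1, U6=1, U7=0, U8=0 → Y1=0, Y2=0; observed Y1=0, Y2=0. Eliminates U2 stuck-at-1, U7 stuck-at-1.
Only U1 stuck-at-1 is consistent with every test.

U1 stuck-at-1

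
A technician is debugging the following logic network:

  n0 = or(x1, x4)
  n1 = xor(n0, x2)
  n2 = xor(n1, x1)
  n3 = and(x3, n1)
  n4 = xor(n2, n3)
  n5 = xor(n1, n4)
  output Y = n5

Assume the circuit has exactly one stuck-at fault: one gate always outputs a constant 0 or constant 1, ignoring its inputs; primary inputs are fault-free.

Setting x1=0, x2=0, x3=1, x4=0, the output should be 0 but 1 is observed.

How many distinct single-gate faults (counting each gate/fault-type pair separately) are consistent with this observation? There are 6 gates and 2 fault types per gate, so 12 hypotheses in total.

Fault-free: n0=0, n1=0, n2=0, n3=0, n4=0, n5=0 → 0. Observed 1.
  n0 stuck-at-0: output 0 ✗
  n0 stuck-at-1: output 1 ✓
  n1 stuck-at-0: output 0 ✗
  n1 stuck-at-1: output 1 ✓
  n2 stuck-at-0: output 0 ✗
  n2 stuck-at-1: output 1 ✓
  n3 stuck-at-0: output 0 ✗
  n3 stuck-at-1: output 1 ✓
  n4 stuck-at-0: output 0 ✗
  n4 stuck-at-1: output 1 ✓
  n5 stuck-at-0: output 0 ✗
  n5 stuck-at-1: output 1 ✓
Consistent faults: {n0 stuck-at-1, n1 stuck-at-1, n2 stuck-at-1, n3 stuck-at-1, n4 stuck-at-1, n5 stuck-at-1} — 6 in all.

6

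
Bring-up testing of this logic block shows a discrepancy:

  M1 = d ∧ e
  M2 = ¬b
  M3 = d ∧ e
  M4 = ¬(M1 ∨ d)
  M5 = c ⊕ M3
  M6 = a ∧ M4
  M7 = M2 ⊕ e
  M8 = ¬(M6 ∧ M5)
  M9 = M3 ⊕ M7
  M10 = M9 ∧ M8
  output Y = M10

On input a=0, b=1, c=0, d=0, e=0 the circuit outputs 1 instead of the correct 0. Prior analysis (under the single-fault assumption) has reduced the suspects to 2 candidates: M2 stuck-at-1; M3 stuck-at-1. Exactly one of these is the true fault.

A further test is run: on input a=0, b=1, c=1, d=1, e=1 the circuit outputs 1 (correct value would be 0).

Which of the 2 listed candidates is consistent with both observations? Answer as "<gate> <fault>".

Evaluate each candidate on input a=0, b=1, c=1, d=1, e=1:
  M2 stuck-at-1: M1=1, M2=1 [stuck-at-1], M3=1, M4=0, M5=0, M6=0, M7=0, M8=1, M9=1, M10=1 → 1 — matches
  M3 stuck-at-1: M1=1, M2=0, M3=1 [stuck-at-1], M4=0, M5=0, M6=0, M7=1, M8=1, M9=0, M10=0 → 0 — eliminated
Only M2 stuck-at-1 reproduces the observed 1.

M2 stuck-at-1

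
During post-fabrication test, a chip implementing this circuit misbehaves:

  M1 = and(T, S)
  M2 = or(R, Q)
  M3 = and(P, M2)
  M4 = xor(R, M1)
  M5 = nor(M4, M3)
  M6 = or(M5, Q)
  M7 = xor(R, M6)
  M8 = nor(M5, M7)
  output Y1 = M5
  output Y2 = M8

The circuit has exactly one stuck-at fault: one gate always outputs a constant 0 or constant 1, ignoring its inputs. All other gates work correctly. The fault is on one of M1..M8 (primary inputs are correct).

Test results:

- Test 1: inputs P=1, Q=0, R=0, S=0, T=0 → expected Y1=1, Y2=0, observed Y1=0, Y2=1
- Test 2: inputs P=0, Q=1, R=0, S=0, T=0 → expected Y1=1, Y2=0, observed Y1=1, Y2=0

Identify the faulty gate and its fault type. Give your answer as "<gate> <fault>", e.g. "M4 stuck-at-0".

M2 stuck-at-1

Fault-free values for test 1 (P=1, Q=0, R=0, S=0, T=0): M1=0, M2=0, M3=0, M4=0, M5=1, M6=1, M7=1, M8=0, giving Y1=1, Y2=0. Observed Y1=0, Y2=1.
Test 1: faults giving observed Y1=0, Y2=1 are {M1 stuck-at-1, M2 stuck-at-1, M3 stuck-at-1, M4 stuck-at-1, M5 stuck-at-0}.
Test 2 (P=0, Q=1, R=0, S=0, T=0): fault-free M1=0, M2=1, M3=0, M4=0, M5=1, M6=1, M7=1, M8=0 → Y1=1, Y2=0; observed Y1=1, Y2=0. Eliminates M1 stuck-at-1, M3 stuck-at-1, M4 stuck-at-1, M5 stuck-at-0.
Only M2 stuck-at-1 is consistent with every test.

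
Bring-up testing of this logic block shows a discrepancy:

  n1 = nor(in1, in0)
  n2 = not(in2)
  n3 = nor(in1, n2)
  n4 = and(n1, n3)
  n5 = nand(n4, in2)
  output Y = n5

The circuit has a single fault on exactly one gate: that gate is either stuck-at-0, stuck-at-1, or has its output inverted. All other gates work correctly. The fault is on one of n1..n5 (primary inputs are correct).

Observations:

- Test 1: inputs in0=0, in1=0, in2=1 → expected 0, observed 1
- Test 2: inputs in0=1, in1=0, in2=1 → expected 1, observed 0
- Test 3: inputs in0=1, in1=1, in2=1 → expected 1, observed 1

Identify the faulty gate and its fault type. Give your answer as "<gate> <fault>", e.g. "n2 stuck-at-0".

Fault-free values for test 1 (in0=0, in1=0, in2=1): n1=1, n2=0, n3=1, n4=1, n5=0, giving Y=0. Observed 1.
Test 1: faults giving observed 1 are {n1 stuck-at-0, n1 inverted output, n2 stuck-at-1, n2 inverted output, n3 stuck-at-0, n3 inverted output, n4 stuck-at-0, n4 inverted output, n5 stuck-at-1, n5 inverted output}.
Test 2 (in0=1, in1=0, in2=1): fault-free n1=0, n2=0, n3=1, n4=0, n5=1 → 1; observed 0. Eliminates n1 stuck-at-0, n2 stuck-at-1, n2 inverted output, n3 stuck-at-0, n3 inverted output, n4 stuck-at-0, n5 stuck-at-1.
Test 3 (in0=1, in1=1, in2=1): fault-free n1=0, n2=0, n3=0, n4=0, n5=1 → 1; observed 1. Eliminates n4 inverted output, n5 inverted output.
Only n1 inverted output is consistent with every test.

n1 inverted output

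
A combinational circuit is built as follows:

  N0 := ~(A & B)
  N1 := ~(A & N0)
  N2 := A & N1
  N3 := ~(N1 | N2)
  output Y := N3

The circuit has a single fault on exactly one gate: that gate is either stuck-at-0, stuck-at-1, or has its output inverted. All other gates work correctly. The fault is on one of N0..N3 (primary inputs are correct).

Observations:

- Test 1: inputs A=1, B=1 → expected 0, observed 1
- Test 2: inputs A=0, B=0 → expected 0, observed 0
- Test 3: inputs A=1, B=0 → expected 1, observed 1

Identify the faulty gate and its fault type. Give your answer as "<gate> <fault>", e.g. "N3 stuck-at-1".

Fault-free values for test 1 (A=1, B=1): N0=0, N1=1, N2=1, N3=0, giving Y=0. Observed 1.
Test 1: faults giving observed 1 are {N0 stuck-at-1, N0 inverted output, N1 stuck-at-0, N1 inverted output, N3 stuck-at-1, N3 inverted output}.
Test 2 (A=0, B=0): fault-free N0=1, N1=1, N2=0, N3=0 → 0; observed 0. Eliminates N1 stuck-at-0, N1 inverted output, N3 stuck-at-1, N3 inverted output.
Test 3 (A=1, B=0): fault-free N0=1, N1=0, N2=0, N3=1 → 1; observed 1. Eliminates N0 inverted output.
Only N0 stuck-at-1 is consistent with every test.

N0 stuck-at-1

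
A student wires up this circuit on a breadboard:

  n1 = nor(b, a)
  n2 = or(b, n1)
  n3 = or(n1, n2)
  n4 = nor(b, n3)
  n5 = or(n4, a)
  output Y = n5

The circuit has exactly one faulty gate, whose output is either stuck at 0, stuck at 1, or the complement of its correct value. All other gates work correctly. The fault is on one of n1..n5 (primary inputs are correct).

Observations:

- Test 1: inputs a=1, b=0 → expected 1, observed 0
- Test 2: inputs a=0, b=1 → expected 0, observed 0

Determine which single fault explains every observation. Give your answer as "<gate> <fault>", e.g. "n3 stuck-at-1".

n5 stuck-at-0

Fault-free values for test 1 (a=1, b=0): n1=0, n2=0, n3=0, n4=1, n5=1, giving Y=1. Observed 0.
Test 1: faults giving observed 0 are {n5 stuck-at-0, n5 inverted output}.
Test 2 (a=0, b=1): fault-free n1=0, n2=1, n3=1, n4=0, n5=0 → 0; observed 0. Eliminates n5 inverted output.
Only n5 stuck-at-0 is consistent with every test.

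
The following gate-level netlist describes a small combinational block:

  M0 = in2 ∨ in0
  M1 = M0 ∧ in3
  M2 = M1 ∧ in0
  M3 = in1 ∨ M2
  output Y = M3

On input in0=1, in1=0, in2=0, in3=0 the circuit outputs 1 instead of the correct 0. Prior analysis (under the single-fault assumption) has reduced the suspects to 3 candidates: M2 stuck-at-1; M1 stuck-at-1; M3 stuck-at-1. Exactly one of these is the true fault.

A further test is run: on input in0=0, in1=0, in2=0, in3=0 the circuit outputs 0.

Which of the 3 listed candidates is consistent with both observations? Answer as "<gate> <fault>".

Evaluate each candidate on input in0=0, in1=0, in2=0, in3=0:
  M2 stuck-at-1: M0=0, M1=0, M2=1 [stuck-at-1], M3=1 → 1 — eliminated
  M1 stuck-at-1: M0=0, M1=1 [stuck-at-1], M2=0, M3=0 → 0 — matches
  M3 stuck-at-1: M0=0, M1=0, M2=0, M3=1 [stuck-at-1] → 1 — eliminated
Only M1 stuck-at-1 reproduces the observed 0.

M1 stuck-at-1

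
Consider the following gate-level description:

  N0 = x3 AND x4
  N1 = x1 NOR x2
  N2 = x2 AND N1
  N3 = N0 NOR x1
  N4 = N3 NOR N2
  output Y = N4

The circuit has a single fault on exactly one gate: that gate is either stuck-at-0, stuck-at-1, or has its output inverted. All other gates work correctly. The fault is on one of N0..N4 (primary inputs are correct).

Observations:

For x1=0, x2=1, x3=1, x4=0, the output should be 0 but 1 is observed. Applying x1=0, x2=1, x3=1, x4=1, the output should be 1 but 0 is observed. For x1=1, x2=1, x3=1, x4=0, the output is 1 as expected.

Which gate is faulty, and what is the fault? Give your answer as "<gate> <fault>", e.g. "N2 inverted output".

Fault-free values for test 1 (x1=0, x2=1, x3=1, x4=0): N0=0, N1=0, N2=0, N3=1, N4=0, giving Y=0. Observed 1.
Test 1: faults giving observed 1 are {N0 stuck-at-1, N0 inverted output, N3 stuck-at-0, N3 inverted output, N4 stuck-at-1, N4 inverted output}.
Test 2 (x1=0, x2=1, x3=1, x4=1): fault-free N0=1, N1=0, N2=0, N3=0, N4=1 → 1; observed 0. Eliminates N0 stuck-at-1, N3 stuck-at-0, N4 stuck-at-1.
Test 3 (x1=1, x2=1, x3=1, x4=0): fault-free N0=0, N1=0, N2=0, N3=0, N4=1 → 1; observed 1. Eliminates N3 inverted output, N4 inverted output.
Only N0 inverted output is consistent with every test.

N0 inverted output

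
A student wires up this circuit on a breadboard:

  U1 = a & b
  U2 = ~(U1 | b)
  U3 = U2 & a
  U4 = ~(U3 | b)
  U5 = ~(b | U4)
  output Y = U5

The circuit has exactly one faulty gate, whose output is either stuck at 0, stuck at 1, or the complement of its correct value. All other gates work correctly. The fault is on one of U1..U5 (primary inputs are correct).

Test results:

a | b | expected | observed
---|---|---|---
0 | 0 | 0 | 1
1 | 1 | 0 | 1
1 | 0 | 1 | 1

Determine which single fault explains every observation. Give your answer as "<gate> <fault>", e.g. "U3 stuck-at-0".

U5 stuck-at-1

Fault-free values for test 1 (a=0, b=0): U1=0, U2=1, U3=0, U4=1, U5=0, giving Y=0. Observed 1.
Test 1: faults giving observed 1 are {U3 stuck-at-1, U3 inverted output, U4 stuck-at-0, U4 inverted output, U5 stuck-at-1, U5 inverted output}.
Test 2 (a=1, b=1): fault-free U1=1, U2=0, U3=0, U4=0, U5=0 → 0; observed 1. Eliminates U3 stuck-at-1, U3 inverted output, U4 stuck-at-0, U4 inverted output.
Test 3 (a=1, b=0): fault-free U1=0, U2=1, U3=1, U4=0, U5=1 → 1; observed 1. Eliminates U5 inverted output.
Only U5 stuck-at-1 is consistent with every test.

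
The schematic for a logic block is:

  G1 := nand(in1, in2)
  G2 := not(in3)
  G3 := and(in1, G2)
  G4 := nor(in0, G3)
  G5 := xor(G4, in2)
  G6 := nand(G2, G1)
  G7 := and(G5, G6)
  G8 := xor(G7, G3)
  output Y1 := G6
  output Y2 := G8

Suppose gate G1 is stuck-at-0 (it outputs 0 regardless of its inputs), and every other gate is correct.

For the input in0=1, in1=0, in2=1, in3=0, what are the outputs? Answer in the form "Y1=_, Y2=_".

Y1=1, Y2=1

Propagate with G1 forced: G1=0 [stuck-at-0], G2=1, G3=0, G4=0, G5=1, G6=1, G7=1, G8=1.
So the outputs are Y1=1, Y2=1. (Without the fault they would be Y1=0, Y2=0.)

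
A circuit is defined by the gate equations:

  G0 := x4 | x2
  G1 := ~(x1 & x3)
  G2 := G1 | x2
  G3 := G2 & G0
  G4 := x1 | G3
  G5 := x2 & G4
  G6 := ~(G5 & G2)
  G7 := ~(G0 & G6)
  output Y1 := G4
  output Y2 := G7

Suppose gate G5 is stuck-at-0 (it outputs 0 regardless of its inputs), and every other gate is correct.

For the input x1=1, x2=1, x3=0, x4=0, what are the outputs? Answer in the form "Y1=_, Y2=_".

Y1=1, Y2=0

Propagate with G5 forced: G0=1, G1=1, G2=1, G3=1, G4=1, G5=0 [stuck-at-0], G6=1, G7=0.
So the outputs are Y1=1, Y2=0. (Without the fault they would be Y1=1, Y2=1.)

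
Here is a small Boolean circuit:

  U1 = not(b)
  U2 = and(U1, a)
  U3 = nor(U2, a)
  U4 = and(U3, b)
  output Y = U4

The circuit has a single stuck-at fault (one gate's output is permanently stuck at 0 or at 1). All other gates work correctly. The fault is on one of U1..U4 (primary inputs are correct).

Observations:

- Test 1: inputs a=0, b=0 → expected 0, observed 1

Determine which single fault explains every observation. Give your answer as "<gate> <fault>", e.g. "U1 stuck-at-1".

Fault-free values for test 1 (a=0, b=0): U1=1, U2=0, U3=1, U4=0, giving Y=0. Observed 1.
Test 1: faults giving observed 1 are {U4 stuck-at-1}.
Only U4 stuck-at-1 is consistent with every test.

U4 stuck-at-1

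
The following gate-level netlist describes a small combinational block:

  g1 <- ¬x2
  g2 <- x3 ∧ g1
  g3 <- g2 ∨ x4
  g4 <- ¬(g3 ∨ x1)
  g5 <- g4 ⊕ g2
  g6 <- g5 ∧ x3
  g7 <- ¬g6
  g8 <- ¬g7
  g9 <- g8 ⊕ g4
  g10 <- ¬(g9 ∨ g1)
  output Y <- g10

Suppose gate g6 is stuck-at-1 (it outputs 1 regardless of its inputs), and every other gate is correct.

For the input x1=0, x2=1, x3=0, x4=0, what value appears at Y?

Propagate with g6 forced: g1=0, g2=0, g3=0, g4=1, g5=1, g6=1 [stuck-at-1], g7=0, g8=1, g9=0, g10=1.
So Y = 1. (Without the fault it would be 0.)

1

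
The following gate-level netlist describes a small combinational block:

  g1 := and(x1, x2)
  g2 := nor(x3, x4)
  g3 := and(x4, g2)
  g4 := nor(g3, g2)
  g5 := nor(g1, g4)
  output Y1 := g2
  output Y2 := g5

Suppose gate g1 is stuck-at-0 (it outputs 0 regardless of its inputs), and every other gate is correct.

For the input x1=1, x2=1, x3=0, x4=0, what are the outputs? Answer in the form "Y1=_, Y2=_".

Propagate with g1 forced: g1=0 [stuck-at-0], g2=1, g3=0, g4=0, g5=1.
So the outputs are Y1=1, Y2=1. (Without the fault they would be Y1=1, Y2=0.)

Y1=1, Y2=1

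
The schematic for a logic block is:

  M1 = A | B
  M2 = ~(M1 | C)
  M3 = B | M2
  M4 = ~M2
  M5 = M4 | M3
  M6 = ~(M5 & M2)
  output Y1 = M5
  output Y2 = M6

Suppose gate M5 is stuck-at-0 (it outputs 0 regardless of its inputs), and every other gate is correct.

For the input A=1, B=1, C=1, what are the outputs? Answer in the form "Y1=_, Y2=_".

Propagate with M5 forced: M1=1, M2=0, M3=1, M4=1, M5=0 [stuck-at-0], M6=1.
So the outputs are Y1=0, Y2=1. (Without the fault they would be Y1=1, Y2=1.)

Y1=0, Y2=1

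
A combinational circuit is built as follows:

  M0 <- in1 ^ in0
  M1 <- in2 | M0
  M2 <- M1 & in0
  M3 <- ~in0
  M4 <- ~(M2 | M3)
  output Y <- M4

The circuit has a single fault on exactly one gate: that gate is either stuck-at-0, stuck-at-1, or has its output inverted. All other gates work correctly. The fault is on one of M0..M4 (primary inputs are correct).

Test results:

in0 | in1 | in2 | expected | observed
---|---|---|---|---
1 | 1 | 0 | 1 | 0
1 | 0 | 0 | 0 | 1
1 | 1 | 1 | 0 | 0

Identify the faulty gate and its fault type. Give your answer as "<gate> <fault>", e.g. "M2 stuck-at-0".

M0 inverted output

Fault-free values for test 1 (in0=1, in1=1, in2=0): M0=0, M1=0, M2=0, M3=0, M4=1, giving Y=1. Observed 0.
Test 1: faults giving observed 0 are {M0 stuck-at-1, M0 inverted output, M1 stuck-at-1, M1 inverted output, M2 stuck-at-1, M2 inverted output, M3 stuck-at-1, M3 inverted output, M4 stuck-at-0, M4 inverted output}.
Test 2 (in0=1, in1=0, in2=0): fault-free M0=1, M1=1, M2=1, M3=0, M4=0 → 0; observed 1. Eliminates M0 stuck-at-1, M1 stuck-at-1, M2 stuck-at-1, M3 stuck-at-1, M3 inverted output, M4 stuck-at-0.
Test 3 (in0=1, in1=1, in2=1): fault-free M0=0, M1=1, M2=1, M3=0, M4=0 → 0; observed 0. Eliminates M1 inverted output, M2 inverted output, M4 inverted output.
Only M0 inverted output is consistent with every test.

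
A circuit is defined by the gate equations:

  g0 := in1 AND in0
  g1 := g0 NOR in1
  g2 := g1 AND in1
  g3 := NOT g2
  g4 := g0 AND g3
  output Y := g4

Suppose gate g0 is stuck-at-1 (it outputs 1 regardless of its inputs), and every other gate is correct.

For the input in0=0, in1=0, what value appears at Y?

1

Propagate with g0 forced: g0=1 [stuck-at-1], g1=0, g2=0, g3=1, g4=1.
So Y = 1. (Without the fault it would be 0.)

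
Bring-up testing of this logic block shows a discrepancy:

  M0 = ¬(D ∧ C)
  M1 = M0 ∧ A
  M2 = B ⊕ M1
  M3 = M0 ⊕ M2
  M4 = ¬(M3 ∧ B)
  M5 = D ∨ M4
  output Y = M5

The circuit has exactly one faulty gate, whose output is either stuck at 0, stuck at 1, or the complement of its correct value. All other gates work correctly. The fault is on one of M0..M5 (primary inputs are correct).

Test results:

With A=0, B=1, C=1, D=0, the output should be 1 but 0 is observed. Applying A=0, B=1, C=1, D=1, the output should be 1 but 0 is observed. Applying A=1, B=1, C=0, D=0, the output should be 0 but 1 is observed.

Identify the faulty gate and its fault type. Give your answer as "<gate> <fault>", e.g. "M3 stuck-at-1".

Fault-free values for test 1 (A=0, B=1, C=1, D=0): M0=1, M1=0, M2=1, M3=0, M4=1, M5=1, giving Y=1. Observed 0.
Test 1: faults giving observed 0 are {M0 stuck-at-0, M0 inverted output, M1 stuck-at-1, M1 inverted output, M2 stuck-at-0, M2 inverted output, M3 stuck-at-1, M3 inverted output, M4 stuck-at-0, M4 inverted output, M5 stuck-at-0, M5 inverted output}.
Test 2 (A=0, B=1, C=1, D=1): fault-free M0=0, M1=0, M2=1, M3=1, M4=0, M5=1 → 1; observed 0. Eliminates M0 stuck-at-0, M0 inverted output, M1 stuck-at-1, M1 inverted output, M2 stuck-at-0, M2 inverted output, M3 stuck-at-1, M3 inverted output, M4 stuck-at-0, M4 inverted output.
Test 3 (A=1, B=1, C=0, D=0): fault-free M0=1, M1=1, M2=0, M3=1, M4=0, M5=0 → 0; observed 1. Eliminates M5 stuck-at-0.
Only M5 inverted output is consistent with every test.

M5 inverted output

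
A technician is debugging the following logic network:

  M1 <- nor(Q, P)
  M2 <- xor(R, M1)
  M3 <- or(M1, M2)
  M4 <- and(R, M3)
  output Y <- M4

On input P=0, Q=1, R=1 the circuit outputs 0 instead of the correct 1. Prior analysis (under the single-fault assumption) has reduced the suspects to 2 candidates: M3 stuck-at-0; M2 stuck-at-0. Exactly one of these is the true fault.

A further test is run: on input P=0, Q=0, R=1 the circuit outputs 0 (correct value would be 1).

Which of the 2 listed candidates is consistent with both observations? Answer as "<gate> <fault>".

M3 stuck-at-0

Evaluate each candidate on input P=0, Q=0, R=1:
  M3 stuck-at-0: M1=1, M2=0, M3=0 [stuck-at-0], M4=0 → 0 — matches
  M2 stuck-at-0: M1=1, M2=0 [stuck-at-0], M3=1, M4=1 → 1 — eliminated
Only M3 stuck-at-0 reproduces the observed 0.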